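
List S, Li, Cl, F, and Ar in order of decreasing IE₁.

Li is in period 2, group 1; F is in period 2, group 17; S is in period 3, group 16; Cl is in period 3, group 17; Ar is in period 3, group 18.
First ionization energy rises across a period (greater Z_eff holds electrons more tightly) and falls down a group (valence electrons are farther from the nucleus).
These span different periods and groups, so the two trends combine.
S > Li: period and group pull opposite ways; the across-period shift dominates (1000 vs 520 kJ/mol).
Cl > S: both are in period 3; the period trend gives Cl the larger value.
Ar > Cl: Ar lies to the right of Cl in period 3, so the across-period effect alone puts Ar higher.
F > Ar: period and group pull opposite ways; the down-group shift dominates (1681 vs 1521 kJ/mol).
Tabulated first ionization energy (kJ/mol): Li 520, F 1681, S 1000, Cl 1251, Ar 1521.
So from highest to lowest: F > Ar > Cl > S > Li.

F, Ar, Cl, S, Li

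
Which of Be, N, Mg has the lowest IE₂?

After 1 electron has been removed, what remains? Be⁺ still has 1 valence electron; N⁺ still has 4 valence electrons; Mg⁺ still has 1 valence electron.
All are still removing valence electrons, so compare the +1 ions as you would atoms: IE_2 generally rises across a period (higher Z_eff) and falls down a group (larger shell), subject to the usual subshell exceptions.
Valence configurations: Be⁺ [He]2s¹, N⁺ [He]2s²2p², Mg⁺ [Ne]3s¹.
Tabulated IE_2 (kJ/mol): Be 1757, N 2856, Mg 1451.
Putting it together, IE_2: Mg < Be < N.

Mg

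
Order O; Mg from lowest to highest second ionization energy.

Mg < O

The second ionization energy removes an electron from the +1 ion. For each element: O⁺ still has 5 valence electrons; Mg⁺ still has 1 valence electron.
All are still removing valence electrons, so compare the +1 ions as you would atoms: IE_2 generally rises across a period (higher Z_eff) and falls down a group (larger shell), subject to the usual subshell exceptions.
Valence configurations: O⁺ [He]2s²2p³, Mg⁺ [Ne]3s¹.
Approximate IE_2 values (kJ/mol): O 3388, Mg 1451.
So the second ionization energies run Mg < O.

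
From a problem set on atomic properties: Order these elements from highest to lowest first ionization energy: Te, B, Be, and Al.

IE₁ increases left→right with effective nuclear charge and decreases top→bottom as the valence shell moves farther out.
Here both period and group differ, so the two effects have to be weighed against each other.
B > Al: they share group 13; the group trend gives B the larger value.
Te > B: period and group pull opposite ways; the across-period shift dominates (869 vs 801 kJ/mol).
Be > Te: period and group pull opposite ways; the down-group shift dominates (900 vs 869 kJ/mol).
Note the exception: Be has a higher first ionization energy than B, contrary to the simple trend — removing B's lone 2p electron is easier than breaking Be's filled 2s².
For reference (kJ/mol): Be 900, B 801, Al 578, Te 869.
So from highest to lowest: Be > Te > B > Al.

Be, Te, B, Al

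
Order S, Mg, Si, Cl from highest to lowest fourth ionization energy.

Mg, Cl, S, Si

After 3 electrons have been removed, what remains? S³⁺ still has 3 valence electrons; Mg³⁺ is already 1 electron into the core; Si³⁺ still has 1 valence electron; Cl³⁺ still has 4 valence electrons.
Breaking into a closed-shell core is much more expensive than removing a leftover valence electron — Mg has the largest IE_4 here.
Valence configurations: S³⁺ [Ne]3s²3p¹, Si³⁺ [Ne]3s¹, Cl³⁺ [Ne]3s²3p².
The numbers (kJ/mol): S 4556, Mg 10543, Si 4356, Cl 5159.
Overall IE_4 order: Si < S < Cl < Mg.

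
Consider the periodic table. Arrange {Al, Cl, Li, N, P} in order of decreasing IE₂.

IE_2 is the cost of taking one more electron from the +1 cation: Al⁺ still has 2 valence electrons; Cl⁺ still has 6 valence electrons; Li⁺ is the bare [He] core; N⁺ still has 4 valence electrons; P⁺ still has 4 valence electrons.
Core electrons are held far more tightly than valence electrons, so Li tops the IE_2 order.
Valence configurations: Al⁺ [Ne]3s², Cl⁺ [Ne]3s²3p⁴, N⁺ [He]2s²2p², P⁺ [Ne]3s²3p².
Tabulated IE_2 (kJ/mol): Al 1817, Cl 2298, Li 7298, N 2856, P 1907.
Overall IE_2 order: Al < P < Cl < N < Li.

Li, N, Cl, P, Al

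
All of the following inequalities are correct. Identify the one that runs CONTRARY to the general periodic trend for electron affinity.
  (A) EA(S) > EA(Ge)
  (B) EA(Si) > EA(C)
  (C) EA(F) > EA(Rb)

The general trend: electron affinity increases across a period and decreases down a group.
(A) S (period 3, group 16) vs Ge (period 4, group 14): the stated order agrees with the simple trend.
(B) Si (period 3, group 14) vs C (period 2, group 14): the stated order contradicts the simple trend.
(C) F (period 2, group 17) vs Rb (period 5, group 1): the stated order agrees with the simple trend.
The exception is (B): Si's larger, more diffuse 3p orbitals accept an added electron slightly more readily than C's compact 2p.

(B)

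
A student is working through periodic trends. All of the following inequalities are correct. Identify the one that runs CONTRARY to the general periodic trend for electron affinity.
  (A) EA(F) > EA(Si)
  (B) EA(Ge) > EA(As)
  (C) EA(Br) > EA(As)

The general trend: electron affinity increases across a period and decreases down a group.
(A) F (period 2, group 17) vs Si (period 3, group 14): the stated order agrees with the simple trend.
(B) Ge (period 4, group 14) vs As (period 4, group 15): the stated order contradicts the simple trend.
(C) Br (period 4, group 17) vs As (period 4, group 15): the stated order agrees with the simple trend.
The exception is (B): adding an electron to As's half-filled 4p³ is unfavourable, so Ge (4p²) has the more exothermic EA.

(B)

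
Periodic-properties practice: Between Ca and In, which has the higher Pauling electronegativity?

In

Atoms toward the upper right of the periodic table pull bonding electrons most strongly.
These sit on a diagonal, where the across-period and down-group effects partly cancel.
In > Ca: period and group pull opposite ways; the across-period shift dominates (1.78 vs 1.00).
Approximate values (Pauling): Ca 1.00, In 1.78.
So In has the higher Pauling electronegativity (In > Ca).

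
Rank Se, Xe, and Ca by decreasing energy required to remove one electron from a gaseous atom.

Xe, Se, Ca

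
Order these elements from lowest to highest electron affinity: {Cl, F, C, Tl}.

C is in period 2, group 14; F is in period 2, group 17; Cl is in period 3, group 17; Tl is in period 6, group 13.
Electron affinity generally becomes more exothermic across a period toward the halogens and less exothermic down a group.
Neither a single period nor a single group — weigh both effects.
C > Tl: relative to Tl, both the across-period and down-group shifts push C's electron affinity up.
F > C: both are in period 2; the period trend gives F the larger value.
Cl > F: this pair runs against the simple trend — see the exception note.
Note the exception: Cl has a higher electron affinity than F, contrary to the simple trend — F's small 2p subshell makes the incoming electron feel strong e⁻–e⁻ repulsion, so Cl actually releases more energy on gaining an electron.
Tabulated electron affinity (kJ/mol): C 122, F 328, Cl 349, Tl 19.
So from lowest to highest: Tl < C < F < Cl.

Tl < C < F < Cl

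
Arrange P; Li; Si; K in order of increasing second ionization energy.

Si, P, K, Li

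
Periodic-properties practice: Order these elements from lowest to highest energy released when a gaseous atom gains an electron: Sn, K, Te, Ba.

K is in period 4, group 1; Sn is in period 5, group 14; Te is in period 5, group 16; Ba is in period 6, group 2.
EA tends to increase across a period and decrease down a group, though the pattern is less regular than for IE or radius.
Here both period and group differ, so the two effects have to be weighed against each other.
K > Ba: period and group pull opposite ways; the down-group shift dominates (48 vs 14 kJ/mol).
Sn > K: period and group pull opposite ways; the across-period shift dominates (107 vs 48 kJ/mol).
Te > Sn: Te lies to the right of Sn in period 5, so the across-period effect alone puts Te higher.
Tabulated electron affinity (kJ/mol): K 48, Sn 107, Te 190, Ba 14.
So from lowest to highest: Ba < K < Sn < Te.

Ba < K < Sn < Te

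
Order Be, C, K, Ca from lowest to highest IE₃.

IE_3 is the cost of taking one more electron from the +2 cation: Be²⁺ is the bare [He] core; C²⁺ still has 2 valence electrons; K²⁺ is already 1 electron into the core; Ca²⁺ is the bare [Ar] core.
Usually core removal costs more than valence removal, but here the competition is close: a tightly held n=2 valence electron can cost more to remove than an n=3 core electron, so the actual values have to decide it.
Tabulated IE_3 (kJ/mol): Be 14849, C 4620, K 4420, Ca 4912.
Putting it together, IE_3: K < C < Ca < Be.

K < C < Ca < Be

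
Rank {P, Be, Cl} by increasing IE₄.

P < Cl < Be

Consider each +3 ion: P³⁺ still has 2 valence electrons; Be³⁺ is already 1 electron into the core; Cl³⁺ still has 4 valence electrons.
Core electrons are held far more tightly than valence electrons, so Be tops the IE_4 order.
Valence configurations: P³⁺ [Ne]3s², Cl³⁺ [Ne]3s²3p².
The numbers (kJ/mol): P 4964, Be 21007, Cl 5159.
Putting it together, IE_4: P < Cl < Be.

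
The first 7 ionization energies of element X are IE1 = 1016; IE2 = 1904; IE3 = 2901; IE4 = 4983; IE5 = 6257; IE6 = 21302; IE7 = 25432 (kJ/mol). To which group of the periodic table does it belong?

Group 15

Look for the largest jump between consecutive ionization energies: IE6/IE5 ≈ 3.4, far larger than any earlier ratio.
That jump marks the point where a core electron is being removed. So the atom has 5 valence electrons.
A main-group element with 5 valence electrons is in group 15.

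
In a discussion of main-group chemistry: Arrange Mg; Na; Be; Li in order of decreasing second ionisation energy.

Li > Na > Be > Mg

Consider each +1 ion: Mg⁺ still has 1 valence electron; Na⁺ is the bare [Ne] core; Be⁺ still has 1 valence electron; Li⁺ is the bare [He] core.
Core electrons are held far more tightly than valence electrons, so Na and Li top the IE_2 order.
Valence configurations: Mg⁺ [Ne]3s¹, Be⁺ [He]2s¹.
The numbers (kJ/mol): Mg 1451, Na 4562, Be 1757, Li 7298.
So the second ionization energies run Mg < Be < Na < Li.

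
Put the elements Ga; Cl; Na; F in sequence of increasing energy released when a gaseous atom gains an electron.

Ga < Na < F < Cl

Electron affinity generally becomes more exothermic across a period toward the halogens and less exothermic down a group.
Neither a single period nor a single group — weigh both effects.
Na > Ga: period and group pull opposite ways; the down-group shift dominates (53 vs 29 kJ/mol).
F > Na: both effects reinforce here, so F is clearly the higher of the two.
Cl > F: this pair runs against the simple trend — see the exception note.
Note the exception: Cl has a higher electron affinity than F, contrary to the simple trend — F's small 2p subshell makes the incoming electron feel strong e⁻–e⁻ repulsion, so Cl actually releases more energy on gaining an electron.
Approximate values (kJ/mol): F 328, Na 53, Cl 349, Ga 29.
So from lowest to highest: Ga < Na < F < Cl.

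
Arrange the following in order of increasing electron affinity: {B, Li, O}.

Li is in period 2, group 1; B is in period 2, group 13; O is in period 2, group 16.
Electron affinity generally becomes more exothermic across a period toward the halogens and less exothermic down a group.
All lie in period 2; the across-period trend (electron affinity increases left to right) applies, with the exception below.
Note the exception: Li has a higher electron affinity than B, contrary to the simple trend — B's ns²np¹ configuration gives only a small electron affinity — the sparsely filled np subshell binds an added electron weakly.
Approximate values (kJ/mol): Li 60, B 27, O 141.
So from lowest to highest: B < Li < O.

B < Li < O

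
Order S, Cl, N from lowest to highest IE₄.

S < Cl < N

Consider each +3 ion: S³⁺ still has 3 valence electrons; Cl³⁺ still has 4 valence electrons; N³⁺ still has 2 valence electrons.
All are still removing valence electrons, so compare the +3 ions as you would atoms: IE_4 generally rises across a period (higher Z_eff) and falls down a group (larger shell), subject to the usual subshell exceptions.
Valence configurations: S³⁺ [Ne]3s²3p¹, Cl³⁺ [Ne]3s²3p², N³⁺ [He]2s².
Tabulated IE_4 (kJ/mol): S 4556, Cl 5159, N 7475.
So the fourth ionization energies run S < Cl < N.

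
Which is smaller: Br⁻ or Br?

Br

Forming Br⁻ adds 1 electron to Br. More electron–electron repulsion in the same shell, with unchanged nuclear charge, lets the cloud expand.
An anion is larger than its parent atom: Br⁻ > Br.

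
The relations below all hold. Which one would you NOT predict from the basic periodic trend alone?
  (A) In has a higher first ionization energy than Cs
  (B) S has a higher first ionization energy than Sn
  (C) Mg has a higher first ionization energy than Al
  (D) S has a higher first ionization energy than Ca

(C)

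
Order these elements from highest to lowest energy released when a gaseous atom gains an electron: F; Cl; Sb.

Cl > F > Sb

Electron affinity generally becomes more exothermic across a period toward the halogens and less exothermic down a group.
Here both period and group differ, so the two effects have to be weighed against each other.
F > Sb: both effects reinforce here, so F is clearly the higher of the two.
Cl > F: this pair runs against the simple trend — see the exception note.
Note the exception: Cl has a higher electron affinity than F, contrary to the simple trend — F's small 2p subshell makes the incoming electron feel strong e⁻–e⁻ repulsion, so Cl actually releases more energy on gaining an electron.
Tabulated electron affinity (kJ/mol): F 328, Cl 349, Sb 103.
So from highest to lowest: Cl > F > Sb.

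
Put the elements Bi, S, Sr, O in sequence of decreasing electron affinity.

O is in period 2, group 16; S is in period 3, group 16; Sr is in period 5, group 2; Bi is in period 6, group 15.
EA tends to increase across a period and decrease down a group, though the pattern is less regular than for IE or radius.
These span different periods and groups, so the two trends combine.
Bi > Sr: period and group pull opposite ways; the across-period shift dominates (91 vs 5 kJ/mol).
O > Bi: relative to Bi, both the across-period and down-group shifts push O's electron affinity up.
S > O: this pair runs against the simple trend — see the exception note.
Note the exception: S has a higher electron affinity than O, contrary to the simple trend — the compact 2p subshell of O repels the added electron more than S's larger 3p does.
Tabulated electron affinity (kJ/mol): O 141, S 200, Sr 5, Bi 91.
So from highest to lowest: S > O > Bi > Sr.

S > O > Bi > Sr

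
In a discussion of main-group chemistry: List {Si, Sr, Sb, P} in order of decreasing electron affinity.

Si is in period 3, group 14; P is in period 3, group 15; Sr is in period 5, group 2; Sb is in period 5, group 15.
Electron affinity generally becomes more exothermic across a period toward the halogens and less exothermic down a group.
Neither a single period nor a single group — weigh both effects.
P > Sr: relative to Sr, both the across-period and down-group shifts push P's electron affinity up.
Sb > P: this pair runs against the simple trend — see the exception note.
Si > Sb: period and group pull opposite ways; the down-group shift dominates (134 vs 103 kJ/mol).
Note the exception: Sb has a higher electron affinity than P, contrary to the simple trend — both are half-filled np³, but the pairing/repulsion penalty for the added electron shrinks as the p orbitals become larger and more diffuse down the group, and for Sb that outweighs the weaker nuclear attraction.
Note the exception: Si has a higher electron affinity than P, contrary to the simple trend — adding an electron to P's half-filled 3p³ is unfavourable, so Si (3p²) has the more exothermic EA.
Tabulated electron affinity (kJ/mol): Si 134, P 72, Sr 5, Sb 103.
So from highest to lowest: Si > Sb > P > Sr.

Si > Sb > P > Sr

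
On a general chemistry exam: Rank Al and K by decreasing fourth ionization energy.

Consider each +3 ion: Al³⁺ is the bare [Ne] core; K³⁺ is already 2 electrons into the core.
All of these are removing an electron from a noble-gas core or deeper; the smaller core (lower principal quantum number) is held far more tightly, and within a period the higher nuclear charge binds the same core more tightly.
Approximate IE_4 values (kJ/mol): Al 11577, K 5877.
Putting it together, IE_4: K < Al.

Al > K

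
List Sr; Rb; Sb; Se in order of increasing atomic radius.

Se < Sb < Sr < Rb

Se is in period 4, group 16; Rb is in period 5, group 1; Sr is in period 5, group 2; Sb is in period 5, group 15.
Radius decreases left→right (rising Z_eff, same n) and increases top→bottom (higher n).
These span different periods and groups, so the two trends combine.
Sb > Se: relative to Se, both the across-period and down-group shifts push Sb's atomic radius up.
Sr > Sb: both are in period 5; the period trend gives Sr the larger value.
Rb > Sr: both are in period 5; the period trend gives Rb the larger value.
Approximate values (pm): Se 116, Rb 210, Sr 185, Sb 140.
So from smallest to largest: Se < Sb < Sr < Rb.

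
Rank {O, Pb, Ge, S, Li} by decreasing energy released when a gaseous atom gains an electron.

S, O, Ge, Li, Pb

Adding an electron releases more energy for atoms nearer the top right (short of the noble gases).
Here both period and group differ, so the two effects have to be weighed against each other.
Li > Pb: the two effects oppose for this pair; the down-group effect wins (60 vs 35 kJ/mol).
Ge > Li: period and group pull opposite ways; the across-period shift dominates (119 vs 60 kJ/mol).
O > Ge: relative to Ge, both the across-period and down-group shifts push O's electron affinity up.
S > O: this pair runs against the simple trend — see the exception note.
Note the exception: S has a higher electron affinity than O, contrary to the simple trend — the compact 2p subshell of O repels the added electron more than S's larger 3p does.
For reference (kJ/mol): Li 60, O 141, S 200, Ge 119, Pb 35.
So from highest to lowest: S > O > Ge > Li > Pb.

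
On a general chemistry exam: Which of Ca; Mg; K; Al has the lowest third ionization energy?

Al

After 2 electrons have been removed, what remains? Ca²⁺ is the bare [Ar] core; Mg²⁺ is the bare [Ne] core; K²⁺ is already 1 electron into the core; Al²⁺ still has 1 valence electron.
Pulling an electron out of a noble-gas core costs far more than removing a remaining valence electron, so K, Ca and Mg sit at the high end of IE_3.
The numbers (kJ/mol): Ca 4912, Mg 7733, K 4420, Al 2745.
So the third ionization energies run Al < K < Ca < Mg.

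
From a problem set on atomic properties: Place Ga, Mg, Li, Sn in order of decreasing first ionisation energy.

Mg > Sn > Ga > Li

Li is in period 2, group 1; Mg is in period 3, group 2; Ga is in period 4, group 13; Sn is in period 5, group 14.
Removing the outermost electron gets harder across a period and easier down a group.
These sit on a diagonal, where the across-period and down-group effects partly cancel.
Ga > Li: period and group pull opposite ways; the across-period shift dominates (579 vs 520 kJ/mol).
Sn > Ga: period and group pull opposite ways; the across-period shift dominates (709 vs 579 kJ/mol).
Mg > Sn: period and group pull opposite ways; the down-group shift dominates (738 vs 709 kJ/mol).
For reference (kJ/mol): Li 520, Mg 738, Ga 579, Sn 709.
So from highest to lowest: Mg > Sn > Ga > Li.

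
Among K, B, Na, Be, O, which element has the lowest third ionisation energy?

B

After 2 electrons have been removed, what remains? K²⁺ is already 1 electron into the core; B²⁺ still has 1 valence electron; Na²⁺ is already 1 electron into the core; Be²⁺ is the bare [He] core; O²⁺ still has 4 valence electrons.
Usually core removal costs more than valence removal, but here the competition is close: a tightly held n=2 valence electron can cost more to remove than an n=3 core electron, so the actual values have to decide it.
Valence configurations: B²⁺ [He]2s¹, O²⁺ [He]2s²2p².
Approximate IE_3 values (kJ/mol): K 4420, B 3660, Na 6910, Be 14849, O 5300.
Putting it together, IE_3: B < K < O < Na < Be.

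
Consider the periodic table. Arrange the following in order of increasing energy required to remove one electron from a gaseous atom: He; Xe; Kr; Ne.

He is in period 1, group 18; Ne is in period 2, group 18; Kr is in period 4, group 18; Xe is in period 5, group 18.
IE₁ increases left→right with effective nuclear charge and decreases top→bottom as the valence shell moves farther out.
All are in group 18, so first ionization energy increases up the group.
So from lowest to highest: Xe < Kr < Ne < He.

Xe < Kr < Ne < He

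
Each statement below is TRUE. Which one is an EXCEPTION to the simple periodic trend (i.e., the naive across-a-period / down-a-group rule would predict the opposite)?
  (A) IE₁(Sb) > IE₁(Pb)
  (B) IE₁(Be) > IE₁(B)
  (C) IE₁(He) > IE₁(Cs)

(B)

The general trend: first ionisation energy increases across a period and decreases down a group.
(A) Sb (period 5, group 15) vs Pb (period 6, group 14): the stated order agrees with the simple trend.
(B) Be (period 2, group 2) vs B (period 2, group 13): the stated order contradicts the simple trend.
(C) He (period 1, group 18) vs Cs (period 6, group 1): the stated order agrees with the simple trend.
The exception is (B): removing B's lone 2p electron is easier than breaking Be's filled 2s².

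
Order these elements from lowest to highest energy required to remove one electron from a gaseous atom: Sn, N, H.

Sn < H < N

H is in period 1, group 1; N is in period 2, group 15; Sn is in period 5, group 14.
First ionization energy rises across a period (greater Z_eff holds electrons more tightly) and falls down a group (valence electrons are farther from the nucleus).
Neither a single period nor a single group — weigh both effects.
H > Sn: period and group pull opposite ways; the down-group shift dominates (1312 vs 709 kJ/mol).
N > H: period and group pull opposite ways; the across-period shift dominates (1402 vs 1312 kJ/mol).
Approximate values (kJ/mol): H 1312, N 1402, Sn 709.
So from lowest to highest: Sn < H < N.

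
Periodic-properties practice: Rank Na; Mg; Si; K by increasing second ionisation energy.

Consider each +1 ion: Na⁺ is the bare [Ne] core; Mg⁺ still has 1 valence electron; Si⁺ still has 3 valence electrons; K⁺ is the bare [Ar] core.
Pulling an electron out of a noble-gas core costs far more than removing a remaining valence electron, so K and Na sit at the high end of IE_2.
Valence configurations: Mg⁺ [Ne]3s¹, Si⁺ [Ne]3s²3p¹.
Approximate IE_2 values (kJ/mol): Na 4562, Mg 1451, Si 1577, K 3052.
Hence IE_2: Mg < Si < K < Na.

Mg, Si, K, Na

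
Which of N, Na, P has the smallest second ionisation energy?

Consider each +1 ion: N⁺ still has 4 valence electrons; Na⁺ is the bare [Ne] core; P⁺ still has 4 valence electrons.
Core electrons are held far more tightly than valence electrons, so Na tops the IE_2 order.
Valence configurations: N⁺ [He]2s²2p², P⁺ [Ne]3s²3p².
Approximate IE_2 values (kJ/mol): N 2856, Na 4562, P 1907.
Putting it together, IE_2: P < N < Na.

P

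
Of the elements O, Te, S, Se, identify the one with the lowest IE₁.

Te

O is in period 2, group 16; S is in period 3, group 16; Se is in period 4, group 16; Te is in period 5, group 16.
Removing the outermost electron gets harder across a period and easier down a group.
All are in group 16, so first ionization energy increases up the group.
The lowest IE₁ among these belongs to Te.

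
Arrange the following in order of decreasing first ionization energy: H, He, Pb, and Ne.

H is in period 1, group 1; He is in period 1, group 18; Ne is in period 2, group 18; Pb is in period 6, group 14.
IE₁ increases left→right with effective nuclear charge and decreases top→bottom as the valence shell moves farther out.
These span different periods and groups, so the two trends combine.
H > Pb: the two effects oppose for this pair; the down-group effect wins (1312 vs 716 kJ/mol).
Ne > H: period and group pull opposite ways; the across-period shift dominates (2081 vs 1312 kJ/mol).
He > Ne: they share group 18; the group trend gives He the larger value.
Tabulated first ionization energy (kJ/mol): H 1312, He 2372, Ne 2081, Pb 716.
So from highest to lowest: He > Ne > H > Pb.

He > Ne > H > Pb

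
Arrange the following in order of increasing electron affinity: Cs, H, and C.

Cs < H < C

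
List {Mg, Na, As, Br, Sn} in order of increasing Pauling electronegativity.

Na, Mg, Sn, As, Br

Na is in period 3, group 1; Mg is in period 3, group 2; As is in period 4, group 15; Br is in period 4, group 17; Sn is in period 5, group 14.
Smaller atoms with higher effective nuclear charge are more electronegative.
Here both period and group differ, so the two effects have to be weighed against each other.
Mg > Na: both are in period 3; the period trend gives Mg the larger value.
Sn > Mg: period and group pull opposite ways; the across-period shift dominates (1.96 vs 1.31).
As > Sn: relative to Sn, both the across-period and down-group shifts push As's electronegativity up.
Br > As: both are in period 4; the period trend gives Br the larger value.
Tabulated electronegativity (Pauling): Na 0.93, Mg 1.31, As 2.18, Br 2.96, Sn 1.96.
So from lowest to highest: Na < Mg < Sn < As < Br.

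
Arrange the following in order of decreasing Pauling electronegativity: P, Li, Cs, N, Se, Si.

Li is in period 2, group 1; N is in period 2, group 15; Si is in period 3, group 14; P is in period 3, group 15; Se is in period 4, group 16; Cs is in period 6, group 1.
EN rises left→right (higher Z_eff, smaller atoms) and falls top→bottom (larger, more shielded atoms).
These span different periods and groups, so the two trends combine.
Li > Cs: they share group 1; the group trend gives Li the larger value.
Si > Li: period and group pull opposite ways; the across-period shift dominates (1.90 vs 0.98).
P > Si: P lies to the right of Si in period 3, so the across-period effect alone puts P higher.
Se > P: the two effects oppose for this pair; the across-period effect wins (2.55 vs 2.19).
N > Se: the two effects oppose for this pair; the down-group effect wins (3.04 vs 2.55).
Approximate values (Pauling): Li 0.98, N 3.04, Si 1.90, P 2.19, Se 2.55, Cs 0.79.
So from highest to lowest: N > Se > P > Si > Li > Cs.

N, Se, P, Si, Li, Cs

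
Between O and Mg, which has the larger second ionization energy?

O

After 1 electron has been removed, what remains? O⁺ still has 5 valence electrons; Mg⁺ still has 1 valence electron.
All are still removing valence electrons, so compare the +1 ions as you would atoms: IE_2 generally rises across a period (higher Z_eff) and falls down a group (larger shell), subject to the usual subshell exceptions.
Valence configurations: O⁺ [He]2s²2p³, Mg⁺ [Ne]3s¹.
The numbers (kJ/mol): O 3388, Mg 1451.
Overall IE_2 order: Mg < O.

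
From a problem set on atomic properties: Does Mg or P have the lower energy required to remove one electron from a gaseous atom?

Mg is in period 3, group 2; P is in period 3, group 15.
First ionization energy rises across a period (greater Z_eff holds electrons more tightly) and falls down a group (valence electrons are farther from the nucleus).
All lie in period 3, so first ionization energy increases left to right.
So Mg has the lower energy required to remove one electron from a gaseous atom (Mg < P).

Mg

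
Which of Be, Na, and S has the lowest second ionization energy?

After 1 electron has been removed, what remains? Be⁺ still has 1 valence electron; Na⁺ is the bare [Ne] core; S⁺ still has 5 valence electrons.
Pulling an electron out of a noble-gas core costs far more than removing a remaining valence electron, so Na sits at the high end of IE_2.
Valence configurations: Be⁺ [He]2s¹, S⁺ [Ne]3s²3p³.
Tabulated IE_2 (kJ/mol): Be 1757, Na 4562, S 2252.
Overall IE_2 order: Be < S < Na.

Be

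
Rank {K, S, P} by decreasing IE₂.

The second ionization energy removes an electron from the +1 ion. For each element: K⁺ is the bare [Ar] core; S⁺ still has 5 valence electrons; P⁺ still has 4 valence electrons.
Core electrons are held far more tightly than valence electrons, so K tops the IE_2 order.
Valence configurations: S⁺ [Ne]3s²3p³, P⁺ [Ne]3s²3p².
Tabulated IE_2 (kJ/mol): K 3052, S 2252, P 1907.
Hence IE_2: P < S < K.

K > S > P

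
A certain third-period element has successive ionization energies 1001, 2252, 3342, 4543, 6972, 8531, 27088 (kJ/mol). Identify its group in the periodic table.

Look for the largest jump between consecutive ionization energies: IE7/IE6 ≈ 3.2, far larger than any earlier ratio.
That jump marks the point where a core electron is being removed. So the atom has 6 valence electrons.
A main-group element with 6 valence electrons is in group 16.

Group 16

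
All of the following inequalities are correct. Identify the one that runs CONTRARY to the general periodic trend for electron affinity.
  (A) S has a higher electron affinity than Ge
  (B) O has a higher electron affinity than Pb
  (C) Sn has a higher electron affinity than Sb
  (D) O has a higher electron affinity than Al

The general trend: electron affinity increases across a period and decreases down a group.
(A) S (period 3, group 16) vs Ge (period 4, group 14): the stated order agrees with the simple trend.
(B) O (period 2, group 16) vs Pb (period 6, group 14): the stated order agrees with the simple trend.
(C) Sn (period 5, group 14) vs Sb (period 5, group 15): the stated order contradicts the simple trend.
(D) O (period 2, group 16) vs Al (period 3, group 13): the stated order agrees with the simple trend.
The exception is (C): adding an electron to Sb's half-filled 5p³ is unfavourable, so Sn has the more exothermic EA.

(C)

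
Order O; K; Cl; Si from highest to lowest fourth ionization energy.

O > K > Cl > Si

After 3 electrons have been removed, what remains? O³⁺ still has 3 valence electrons; K³⁺ is already 2 electrons into the core; Cl³⁺ still has 4 valence electrons; Si³⁺ still has 1 valence electron.
Usually core removal costs more than valence removal, but here the competition is close: a tightly held n=2 valence electron can cost more to remove than an n=3 core electron, so the actual values have to decide it.
Valence configurations: O³⁺ [He]2s²2p¹, Cl³⁺ [Ne]3s²3p², Si³⁺ [Ne]3s¹.
The numbers (kJ/mol): O 7469, K 5877, Cl 5159, Si 4356.
Overall IE_4 order: Si < Cl < K < O.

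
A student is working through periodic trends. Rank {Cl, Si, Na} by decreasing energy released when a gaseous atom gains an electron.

Cl > Si > Na

Na is in period 3, group 1; Si is in period 3, group 14; Cl is in period 3, group 17.
Electron affinity generally becomes more exothermic across a period toward the halogens and less exothermic down a group.
All lie in period 3, so electron affinity increases left to right.
So from highest to lowest: Cl > Si > Na.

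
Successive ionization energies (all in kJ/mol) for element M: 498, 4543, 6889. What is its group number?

Group 1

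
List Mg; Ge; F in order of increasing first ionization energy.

Mg, Ge, F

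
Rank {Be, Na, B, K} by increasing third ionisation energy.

Consider each +2 ion: Be²⁺ is the bare [He] core; Na²⁺ is already 1 electron into the core; B²⁺ still has 1 valence electron; K²⁺ is already 1 electron into the core.
Breaking into a closed-shell core is much more expensive than removing a leftover valence electron — K, Na and Be have the largest IE_3 here.
Tabulated IE_3 (kJ/mol): Be 14849, Na 6910, B 3660, K 4420.
Overall IE_3 order: B < K < Na < Be.

B < K < Na < Be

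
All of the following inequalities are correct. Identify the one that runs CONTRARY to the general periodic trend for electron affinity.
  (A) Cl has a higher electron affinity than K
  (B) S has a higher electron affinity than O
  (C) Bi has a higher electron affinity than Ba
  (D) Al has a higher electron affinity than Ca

(B)

The general trend: electron affinity increases across a period and decreases down a group.
(A) Cl (period 3, group 17) vs K (period 4, group 1): the stated order agrees with the simple trend.
(B) S (period 3, group 16) vs O (period 2, group 16): the stated order contradicts the simple trend.
(C) Bi (period 6, group 15) vs Ba (period 6, group 2): the stated order agrees with the simple trend.
(D) Al (period 3, group 13) vs Ca (period 4, group 2): the stated order agrees with the simple trend.
The exception is (B): the compact 2p subshell of O repels the added electron more than S's larger 3p does.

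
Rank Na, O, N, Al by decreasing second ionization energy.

Na, O, N, Al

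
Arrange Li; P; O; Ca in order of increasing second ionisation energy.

Ca < P < O < Li

The second ionization energy removes an electron from the +1 ion. For each element: Li⁺ is the bare [He] core; P⁺ still has 4 valence electrons; O⁺ still has 5 valence electrons; Ca⁺ still has 1 valence electron.
Breaking into a closed-shell core is much more expensive than removing a leftover valence electron — Li has the largest IE_2 here.
Valence configurations: P⁺ [Ne]3s²3p², O⁺ [He]2s²2p³, Ca⁺ [Ar]4s¹.
The numbers (kJ/mol): Li 7298, P 1907, O 3388, Ca 1145.
Hence IE_2: Ca < P < O < Li.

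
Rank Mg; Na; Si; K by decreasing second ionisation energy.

Na > K > Si > Mg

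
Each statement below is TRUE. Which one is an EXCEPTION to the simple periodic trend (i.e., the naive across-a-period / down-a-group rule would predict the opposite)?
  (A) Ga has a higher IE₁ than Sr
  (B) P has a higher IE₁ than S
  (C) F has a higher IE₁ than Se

(B)

The general trend: IE₁ increases across a period and decreases down a group.
(A) Ga (period 4, group 13) vs Sr (period 5, group 2): the stated order agrees with the simple trend.
(B) P (period 3, group 15) vs S (period 3, group 16): the stated order contradicts the simple trend.
(C) F (period 2, group 17) vs Se (period 4, group 16): the stated order agrees with the simple trend.
The exception is (B): S (3p⁴) ionizes more easily than half-filled P (3p³) because the paired 3p electron in S is pushed out by e⁻–e⁻ repulsion.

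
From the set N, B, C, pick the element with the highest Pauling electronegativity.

Smaller atoms with higher effective nuclear charge are more electronegative.
All lie in period 2, so electronegativity increases left to right.
The highest Pauling electronegativity among these belongs to N.

N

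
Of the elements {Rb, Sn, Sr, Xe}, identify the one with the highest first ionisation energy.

IE₁ increases left→right with effective nuclear charge and decreases top→bottom as the valence shell moves farther out.
All lie in period 5, so first ionization energy increases left to right.
The highest first ionisation energy among these belongs to Xe.

Xe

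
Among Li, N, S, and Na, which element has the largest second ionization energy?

Li

The second ionization energy removes an electron from the +1 ion. For each element: Li⁺ is the bare [He] core; N⁺ still has 4 valence electrons; S⁺ still has 5 valence electrons; Na⁺ is the bare [Ne] core.
Pulling an electron out of a noble-gas core costs far more than removing a remaining valence electron, so Na and Li sit at the high end of IE_2.
Valence configurations: N⁺ [He]2s²2p², S⁺ [Ne]3s²3p³.
Approximate IE_2 values (kJ/mol): Li 7298, N 2856, S 2252, Na 4562.
So the second ionization energies run S < N < Na < Li.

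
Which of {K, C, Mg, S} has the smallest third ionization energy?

S

The third ionization energy removes an electron from the +2 ion. For each element: K²⁺ is already 1 electron into the core; C²⁺ still has 2 valence electrons; Mg²⁺ is the bare [Ne] core; S²⁺ still has 4 valence electrons.
Usually core removal costs more than valence removal, but here the competition is close: a tightly held n=2 valence electron can cost more to remove than an n=3 core electron, so the actual values have to decide it.
Valence configurations: C²⁺ [He]2s², S²⁺ [Ne]3s²3p².
Approximate IE_3 values (kJ/mol): K 4420, C 4620, Mg 7733, S 3357.
So the third ionization energies run S < K < C < Mg.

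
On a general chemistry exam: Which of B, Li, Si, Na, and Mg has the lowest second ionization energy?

Mg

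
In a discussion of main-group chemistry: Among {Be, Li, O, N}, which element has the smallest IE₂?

Be

Consider each +1 ion: Be⁺ still has 1 valence electron; Li⁺ is the bare [He] core; O⁺ still has 5 valence electrons; N⁺ still has 4 valence electrons.
Pulling an electron out of a noble-gas core costs far more than removing a remaining valence electron, so Li sits at the high end of IE_2.
Valence configurations: Be⁺ [He]2s¹, O⁺ [He]2s²2p³, N⁺ [He]2s²2p².
Approximate IE_2 values (kJ/mol): Be 1757, Li 7298, O 3388, N 2856.
Putting it together, IE_2: Be < N < O < Li.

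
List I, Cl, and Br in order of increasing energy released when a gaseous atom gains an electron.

Cl is in period 3, group 17; Br is in period 4, group 17; I is in period 5, group 17.
Atoms with high Z_eff and room in the valence shell (especially the halogens) have the most exothermic electron affinities.
All are in group 17, so electron affinity increases up the group.
So from lowest to highest: I < Br < Cl.

I < Br < Cl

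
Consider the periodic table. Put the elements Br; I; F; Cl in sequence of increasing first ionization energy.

I, Br, Cl, F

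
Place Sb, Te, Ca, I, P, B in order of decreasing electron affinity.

I, Te, Sb, P, B, Ca

B is in period 2, group 13; P is in period 3, group 15; Ca is in period 4, group 2; Sb is in period 5, group 15; Te is in period 5, group 16; I is in period 5, group 17.
Adding an electron releases more energy for atoms nearer the top right (short of the noble gases).
Here both period and group differ, so the two effects have to be weighed against each other.
B > Ca: relative to Ca, both the across-period and down-group shifts push B's electron affinity up.
P > B: period and group pull opposite ways; the across-period shift dominates (72 vs 27 kJ/mol).
Sb > P: this pair runs against the simple trend — see the exception note.
Te > Sb: both are in period 5; the period trend gives Te the larger value.
I > Te: both are in period 5; the period trend gives I the larger value.
Note the exception: Sb has a higher electron affinity than P, contrary to the simple trend — both are half-filled np³, but the pairing/repulsion penalty for the added electron shrinks as the p orbitals become larger and more diffuse down the group, and for Sb that outweighs the weaker nuclear attraction.
Approximate values (kJ/mol): B 27, P 72, Ca 2, Sb 103, Te 190, I 295.
So from highest to lowest: I > Te > Sb > P > B > Ca.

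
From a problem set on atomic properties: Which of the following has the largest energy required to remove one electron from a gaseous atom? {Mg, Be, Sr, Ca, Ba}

Be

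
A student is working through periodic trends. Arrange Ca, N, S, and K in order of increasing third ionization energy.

S < K < N < Ca

IE_3 is the cost of taking one more electron from the +2 cation: Ca²⁺ is the bare [Ar] core; N²⁺ still has 3 valence electrons; S²⁺ still has 4 valence electrons; K²⁺ is already 1 electron into the core.
Usually core removal costs more than valence removal, but here the competition is close: a tightly held n=2 valence electron can cost more to remove than an n=3 core electron, so the actual values have to decide it.
Valence configurations: N²⁺ [He]2s²2p¹, S²⁺ [Ne]3s²3p².
Approximate IE_3 values (kJ/mol): Ca 4912, N 4578, S 3357, K 4420.
Hence IE_3: S < K < N < Ca.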